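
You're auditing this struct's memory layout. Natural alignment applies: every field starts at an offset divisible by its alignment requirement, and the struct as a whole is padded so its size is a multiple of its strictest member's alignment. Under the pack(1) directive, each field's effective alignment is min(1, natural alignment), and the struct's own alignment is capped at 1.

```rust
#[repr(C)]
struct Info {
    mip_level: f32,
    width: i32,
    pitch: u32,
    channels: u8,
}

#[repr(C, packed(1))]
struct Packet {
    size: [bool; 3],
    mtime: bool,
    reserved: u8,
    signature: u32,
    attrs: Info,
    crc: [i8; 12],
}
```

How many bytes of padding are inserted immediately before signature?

0

Info: @0: mip_level [4B, align 4] → 4; @4: width [4B, align 4] → 8; @8: pitch [4B, align 4] → 12; @12: channels [1B, align 1] → 13; +3 tail pad (align 4); size 16, align 4
@0: size [3B, align 1] → 3
@3: mtime [1B, align 1] → 4
@4: reserved [1B, align 1] → 5
@5: signature [4B, align 1] → 9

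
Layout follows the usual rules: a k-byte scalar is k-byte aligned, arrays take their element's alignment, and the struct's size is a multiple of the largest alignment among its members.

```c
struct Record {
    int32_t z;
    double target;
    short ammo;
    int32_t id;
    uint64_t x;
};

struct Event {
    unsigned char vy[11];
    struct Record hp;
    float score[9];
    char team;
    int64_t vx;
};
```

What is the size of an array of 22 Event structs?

Record: 0..4  z  (4B, 4-aligned); 4..8  -- padding (4B); 8..16  target  (8B, 8-aligned); 16..18  ammo  (2B, 2-aligned); 18..20  -- padding (2B); 20..24  id  (4B, 4-aligned); 24..32  x  (8B, 8-aligned); sizeof = 32, alignof = 8
0..11  vy  (11B, 1-aligned)
11..16  -- padding (5B)
16..48  hp  (32B, 8-aligned)
48..84  score  (36B, 4-aligned)
84..85  team  (1B, 1-aligned)
85..88  -- padding (3B)
88..96  vx  (8B, 8-aligned)
sizeof = 96, alignof = 8
array of 22: 22 × 96 = 2112

2112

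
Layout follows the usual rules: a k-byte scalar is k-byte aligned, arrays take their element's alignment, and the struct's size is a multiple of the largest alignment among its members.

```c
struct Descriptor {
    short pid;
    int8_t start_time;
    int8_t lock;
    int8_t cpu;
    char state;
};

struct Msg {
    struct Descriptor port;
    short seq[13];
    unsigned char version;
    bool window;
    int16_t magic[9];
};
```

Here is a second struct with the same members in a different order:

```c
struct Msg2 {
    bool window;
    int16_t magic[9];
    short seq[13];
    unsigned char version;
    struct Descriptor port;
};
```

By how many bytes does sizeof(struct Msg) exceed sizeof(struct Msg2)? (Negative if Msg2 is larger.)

Descriptor: 0..2  pid  (2B, 2-aligned); 2..3  start_time  (1B, 1-aligned); 3..4  lock  (1B, 1-aligned); 4..5  cpu  (1B, 1-aligned); 5..6  state  (1B, 1-aligned); sizeof = 6, alignof = 2
0..6  port  (6B, 2-aligned)
6..32  seq  (26B, 2-aligned)
32..33  version  (1B, 1-aligned)
33..34  window  (1B, 1-aligned)
34..52  magic  (18B, 2-aligned)
sizeof = 52, alignof = 2
— Msg2 —
0..1  window  (1B, 1-aligned)
1..2  -- padding (1B)
2..20  magic  (18B, 2-aligned)
20..46  seq  (26B, 2-aligned)
46..47  version  (1B, 1-aligned)
47..48  -- padding (1B)
48..54  port  (6B, 2-aligned)
sizeof = 54, alignof = 2
52 − 54 = -2

-2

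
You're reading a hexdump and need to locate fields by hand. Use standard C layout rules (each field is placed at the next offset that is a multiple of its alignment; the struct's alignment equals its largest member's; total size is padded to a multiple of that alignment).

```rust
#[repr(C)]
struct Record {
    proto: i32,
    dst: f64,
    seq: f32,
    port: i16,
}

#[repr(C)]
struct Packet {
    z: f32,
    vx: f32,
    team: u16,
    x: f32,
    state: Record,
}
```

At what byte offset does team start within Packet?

Record: proto at 0 (size 4, align 4) → ends 4; pad 4 to align 8 for dst; dst at 8 (size 8, align 8) → ends 16; seq at 16 (size 4, align 4) → ends 20; port at 20 (size 2, align 2) → ends 22; tail pad 2 to reach multiple of 8; total 24 bytes, alignment 8
z at 0 (size 4, align 4) → ends 4
vx at 4 (size 4, align 4) → ends 8
team at 8 (size 2, align 2) → ends 10

8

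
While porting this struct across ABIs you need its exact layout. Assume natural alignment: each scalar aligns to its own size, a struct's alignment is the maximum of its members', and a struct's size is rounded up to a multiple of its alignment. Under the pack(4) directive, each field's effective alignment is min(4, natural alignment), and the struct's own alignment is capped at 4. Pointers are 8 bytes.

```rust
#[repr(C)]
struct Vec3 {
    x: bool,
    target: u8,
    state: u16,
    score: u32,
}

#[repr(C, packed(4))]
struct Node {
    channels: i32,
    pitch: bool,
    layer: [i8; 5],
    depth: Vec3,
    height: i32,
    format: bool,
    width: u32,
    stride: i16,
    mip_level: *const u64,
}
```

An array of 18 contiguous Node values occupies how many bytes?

Vec3: 0..1  x  (1B, 1-aligned); 1..2  target  (1B, 1-aligned); 2..4  state  (2B, 2-aligned); 4..8  score  (4B, 4-aligned); sizeof = 8, alignof = 4
0..4  channels  (4B, 4-aligned)
4..5  pitch  (1B, 1-aligned)
5..10  layer  (5B, 1-aligned)
10..12  -- padding (2B)
12..20  depth  (8B, 4-aligned)
20..24  height  (4B, 4-aligned)
24..25  format  (1B, 1-aligned)
25..28  -- padding (3B)
28..32  width  (4B, 4-aligned)
32..34  stride  (2B, 2-aligned)
34..36  -- padding (2B)
36..44  mip_level  (8B, 4-aligned)
sizeof = 44, alignof = 4
array of 18: 18 × 44 = 792

792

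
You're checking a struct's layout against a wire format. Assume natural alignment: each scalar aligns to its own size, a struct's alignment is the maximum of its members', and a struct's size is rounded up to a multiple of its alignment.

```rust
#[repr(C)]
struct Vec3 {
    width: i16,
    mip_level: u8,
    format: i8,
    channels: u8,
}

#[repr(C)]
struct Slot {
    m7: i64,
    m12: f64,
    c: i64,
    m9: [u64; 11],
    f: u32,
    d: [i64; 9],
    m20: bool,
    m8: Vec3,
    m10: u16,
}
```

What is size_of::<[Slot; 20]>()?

Vec3: @0: width [2B, align 2] → 2; @2: mip_level [1B, align 1] → 3; @3: format [1B, align 1] → 4; @4: channels [1B, align 1] → 5; +1 tail pad (align 2); size 6, align 2
@0: m7 [8B, align 8] → 8
@8: m12 [8B, align 8] → 16
@16: c [8B, align 8] → 24
@24: m9 [88B, align 8] → 112
@112: f [4B, align 4] → 116
+4 pad (align 8)
@120: d [72B, align 8] → 192
@192: m20 [1B, align 1] → 193
+1 pad (align 2)
@194: m8 [6B, align 2] → 200
@200: m10 [2B, align 2] → 202
+6 tail pad (align 8)
size 208, align 8
array of 20: 20 × 208 = 4160

4160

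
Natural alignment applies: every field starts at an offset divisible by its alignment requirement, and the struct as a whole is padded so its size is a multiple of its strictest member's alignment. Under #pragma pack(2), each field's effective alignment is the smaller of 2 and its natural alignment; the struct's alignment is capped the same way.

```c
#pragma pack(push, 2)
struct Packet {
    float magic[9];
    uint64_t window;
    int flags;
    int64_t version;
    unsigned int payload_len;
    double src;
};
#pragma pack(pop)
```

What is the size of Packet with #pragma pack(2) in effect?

0..36  magic  (36B, 2-aligned)
36..44  window  (8B, 2-aligned)
44..48  flags  (4B, 2-aligned)
48..56  version  (8B, 2-aligned)
56..60  payload_len  (4B, 2-aligned)
60..68  src  (8B, 2-aligned)
sizeof = 68, alignof = 2

68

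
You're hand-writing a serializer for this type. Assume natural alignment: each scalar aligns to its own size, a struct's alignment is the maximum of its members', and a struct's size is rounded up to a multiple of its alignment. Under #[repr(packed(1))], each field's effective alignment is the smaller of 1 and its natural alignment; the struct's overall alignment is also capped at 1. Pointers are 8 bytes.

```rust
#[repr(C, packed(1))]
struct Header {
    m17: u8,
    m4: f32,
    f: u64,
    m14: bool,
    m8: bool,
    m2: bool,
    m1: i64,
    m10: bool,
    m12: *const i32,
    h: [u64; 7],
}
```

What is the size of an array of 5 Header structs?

0..1  m17  (1B, 1-aligned)
1..5  m4  (4B, 1-aligned)
5..13  f  (8B, 1-aligned)
13..14  m14  (1B, 1-aligned)
14..15  m8  (1B, 1-aligned)
15..16  m2  (1B, 1-aligned)
16..24  m1  (8B, 1-aligned)
24..25  m10  (1B, 1-aligned)
25..33  m12  (8B, 1-aligned)
33..89  h  (56B, 1-aligned)
sizeof = 89, alignof = 1
array of 5: 5 × 89 = 445

445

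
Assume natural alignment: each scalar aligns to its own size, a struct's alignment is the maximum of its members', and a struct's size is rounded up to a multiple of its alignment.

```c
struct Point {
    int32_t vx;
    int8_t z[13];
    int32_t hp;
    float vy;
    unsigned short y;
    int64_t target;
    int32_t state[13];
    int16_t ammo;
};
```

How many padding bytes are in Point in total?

7

vx at 0 (size 4, align 4) → ends 4
z at 4 (size 13, align 1) → ends 17
pad 3 to align 4 for hp
hp at 20 (size 4, align 4) → ends 24
vy at 24 (size 4, align 4) → ends 28
y at 28 (size 2, align 2) → ends 30
pad 2 to align 8 for target
target at 32 (size 8, align 8) → ends 40
state at 40 (size 52, align 4) → ends 92
ammo at 92 (size 2, align 2) → ends 94
tail pad 2 to reach multiple of 8
total 96 bytes, alignment 8
data bytes 89, size 96 → padding 7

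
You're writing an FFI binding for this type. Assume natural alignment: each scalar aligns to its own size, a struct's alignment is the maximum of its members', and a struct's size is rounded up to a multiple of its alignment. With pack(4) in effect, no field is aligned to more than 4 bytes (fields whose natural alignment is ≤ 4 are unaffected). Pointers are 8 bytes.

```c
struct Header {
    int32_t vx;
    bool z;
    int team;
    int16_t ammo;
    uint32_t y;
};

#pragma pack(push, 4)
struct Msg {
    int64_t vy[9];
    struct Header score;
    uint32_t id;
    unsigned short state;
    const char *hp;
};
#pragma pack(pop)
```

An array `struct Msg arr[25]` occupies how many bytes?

2700

Header: vx at 0 (size 4, align 4) → ends 4; z at 4 (size 1, align 1) → ends 5; pad 3 to align 4 for team; team at 8 (size 4, align 4) → ends 12; ammo at 12 (size 2, align 2) → ends 14; pad 2 to align 4 for y; y at 16 (size 4, align 4) → ends 20; total 20 bytes, alignment 4
vy at 0 (size 72, align 4) → ends 72
score at 72 (size 20, align 4) → ends 92
id at 92 (size 4, align 4) → ends 96
state at 96 (size 2, align 2) → ends 98
pad 2 to align 4 for hp
hp at 100 (size 8, align 4) → ends 108
total 108 bytes, alignment 4
array of 25: 25 × 108 = 2700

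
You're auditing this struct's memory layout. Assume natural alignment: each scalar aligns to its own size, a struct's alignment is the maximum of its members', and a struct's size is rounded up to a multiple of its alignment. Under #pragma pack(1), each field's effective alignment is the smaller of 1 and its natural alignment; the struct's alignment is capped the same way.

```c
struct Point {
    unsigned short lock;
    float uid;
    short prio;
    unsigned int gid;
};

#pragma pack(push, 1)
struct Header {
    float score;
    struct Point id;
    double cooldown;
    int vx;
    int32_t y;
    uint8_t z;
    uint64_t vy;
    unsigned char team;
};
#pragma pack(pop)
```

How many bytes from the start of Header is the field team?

Point: @0: lock [2B, align 2] → 2; +2 pad (align 4); @4: uid [4B, align 4] → 8; @8: prio [2B, align 2] → 10; +2 pad (align 4); @12: gid [4B, align 4] → 16; size 16, align 4
@0: score [4B, align 1] → 4
@4: id [16B, align 1] → 20
@20: cooldown [8B, align 1] → 28
@28: vx [4B, align 1] → 32
@32: y [4B, align 1] → 36
@36: z [1B, align 1] → 37
@37: vy [8B, align 1] → 45
@45: team [1B, align 1] → 46

45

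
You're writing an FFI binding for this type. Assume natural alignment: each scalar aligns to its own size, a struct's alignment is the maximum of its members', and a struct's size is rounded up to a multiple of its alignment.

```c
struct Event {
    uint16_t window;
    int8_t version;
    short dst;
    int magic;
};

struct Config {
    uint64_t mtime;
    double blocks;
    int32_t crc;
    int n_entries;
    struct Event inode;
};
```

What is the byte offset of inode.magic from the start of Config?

Event: window at 0 (size 2, align 2) → ends 2; version at 2 (size 1, align 1) → ends 3; pad 1 to align 2 for dst; dst at 4 (size 2, align 2) → ends 6; pad 2 to align 4 for magic; magic at 8 (size 4, align 4) → ends 12; total 12 bytes, alignment 4
mtime at 0 (size 8, align 8) → ends 8
blocks at 8 (size 8, align 8) → ends 16
crc at 16 (size 4, align 4) → ends 20
n_entries at 20 (size 4, align 4) → ends 24
inode at 24 (size 12, align 4) → ends 36
within Event: magic at 8
24 + 8 = 32

32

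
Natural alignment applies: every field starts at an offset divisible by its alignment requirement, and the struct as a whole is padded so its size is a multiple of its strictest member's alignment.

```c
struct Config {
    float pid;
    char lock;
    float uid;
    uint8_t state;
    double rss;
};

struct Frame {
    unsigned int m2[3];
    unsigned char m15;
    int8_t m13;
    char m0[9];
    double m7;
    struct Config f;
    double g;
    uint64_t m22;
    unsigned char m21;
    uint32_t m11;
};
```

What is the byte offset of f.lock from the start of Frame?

36

Config: pid at 0 (size 4, align 4) → ends 4; lock at 4 (size 1, align 1) → ends 5; pad 3 to align 4 for uid; uid at 8 (size 4, align 4) → ends 12; state at 12 (size 1, align 1) → ends 13; pad 3 to align 8 for rss; rss at 16 (size 8, align 8) → ends 24; total 24 bytes, alignment 8
m2 at 0 (size 12, align 4) → ends 12
m15 at 12 (size 1, align 1) → ends 13
m13 at 13 (size 1, align 1) → ends 14
m0 at 14 (size 9, align 1) → ends 23
pad 1 to align 8 for m7
m7 at 24 (size 8, align 8) → ends 32
f at 32 (size 24, align 8) → ends 56
within Config: lock at 4
32 + 4 = 36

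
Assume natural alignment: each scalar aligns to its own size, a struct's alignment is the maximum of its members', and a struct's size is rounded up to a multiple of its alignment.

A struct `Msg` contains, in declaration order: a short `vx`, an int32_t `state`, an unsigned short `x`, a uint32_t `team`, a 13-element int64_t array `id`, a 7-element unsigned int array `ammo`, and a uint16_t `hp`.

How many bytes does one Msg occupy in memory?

152 bytes

vx at 0 (size 2, align 2) → ends 2
pad 2 to align 4 for state
state at 4 (size 4, align 4) → ends 8
x at 8 (size 2, align 2) → ends 10
pad 2 to align 4 for team
team at 12 (size 4, align 4) → ends 16
id at 16 (size 104, align 8) → ends 120
ammo at 120 (size 28, align 4) → ends 148
hp at 148 (size 2, align 2) → ends 150
tail pad 2 to reach multiple of 8
total 152 bytes, alignment 8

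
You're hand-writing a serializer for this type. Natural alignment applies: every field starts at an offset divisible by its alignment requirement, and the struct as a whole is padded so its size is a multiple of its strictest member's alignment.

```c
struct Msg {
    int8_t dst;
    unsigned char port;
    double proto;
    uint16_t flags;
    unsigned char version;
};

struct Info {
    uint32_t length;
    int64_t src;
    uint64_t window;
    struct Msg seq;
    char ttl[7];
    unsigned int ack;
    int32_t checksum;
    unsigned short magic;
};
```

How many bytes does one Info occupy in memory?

72 bytes

Msg: 0..1  dst  (1B, 1-aligned); 1..2  port  (1B, 1-aligned); 2..8  -- padding (6B); 8..16  proto  (8B, 8-aligned); 16..18  flags  (2B, 2-aligned); 18..19  version  (1B, 1-aligned); 19..24  -- tail padding (5B); sizeof = 24, alignof = 8
0..4  length  (4B, 4-aligned)
4..8  -- padding (4B)
8..16  src  (8B, 8-aligned)
16..24  window  (8B, 8-aligned)
24..48  seq  (24B, 8-aligned)
48..55  ttl  (7B, 1-aligned)
55..56  -- padding (1B)
56..60  ack  (4B, 4-aligned)
60..64  checksum  (4B, 4-aligned)
64..66  magic  (2B, 2-aligned)
66..72  -- tail padding (6B)
sizeof = 72, alignof = 8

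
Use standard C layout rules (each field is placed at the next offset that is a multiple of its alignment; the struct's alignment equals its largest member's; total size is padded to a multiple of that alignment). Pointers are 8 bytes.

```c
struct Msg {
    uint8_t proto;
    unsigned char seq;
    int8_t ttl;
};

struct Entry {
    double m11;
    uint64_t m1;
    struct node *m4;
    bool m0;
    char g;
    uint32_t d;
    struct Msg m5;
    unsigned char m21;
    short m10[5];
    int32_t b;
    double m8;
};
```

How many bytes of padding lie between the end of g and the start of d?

2

Msg: @0: proto [1B, align 1] → 1; @1: seq [1B, align 1] → 2; @2: ttl [1B, align 1] → 3; size 3, align 1
@0: m11 [8B, align 8] → 8
@8: m1 [8B, align 8] → 16
@16: m4 [8B, align 8] → 24
@24: m0 [1B, align 1] → 25
@25: g [1B, align 1] → 26
+2 pad (align 4)
@28: d [4B, align 4] → 32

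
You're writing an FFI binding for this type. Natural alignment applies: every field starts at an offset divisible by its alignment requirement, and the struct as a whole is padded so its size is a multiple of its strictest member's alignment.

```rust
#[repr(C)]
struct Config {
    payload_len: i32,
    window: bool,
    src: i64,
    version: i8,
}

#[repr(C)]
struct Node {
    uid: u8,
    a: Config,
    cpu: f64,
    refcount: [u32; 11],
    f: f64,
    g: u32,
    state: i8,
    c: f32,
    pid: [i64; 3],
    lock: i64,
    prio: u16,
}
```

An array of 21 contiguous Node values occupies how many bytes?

3192

Config: @0: payload_len [4B, align 4] → 4; @4: window [1B, align 1] → 5; +3 pad (align 8); @8: src [8B, align 8] → 16; @16: version [1B, align 1] → 17; +7 tail pad (align 8); size 24, align 8
@0: uid [1B, align 1] → 1
+7 pad (align 8)
@8: a [24B, align 8] → 32
@32: cpu [8B, align 8] → 40
@40: refcount [44B, align 4] → 84
+4 pad (align 8)
@88: f [8B, align 8] → 96
@96: g [4B, align 4] → 100
@100: state [1B, align 1] → 101
+3 pad (align 4)
@104: c [4B, align 4] → 108
+4 pad (align 8)
@112: pid [24B, align 8] → 136
@136: lock [8B, align 8] → 144
@144: prio [2B, align 2] → 146
+6 tail pad (align 8)
size 152, align 8
array of 21: 21 × 152 = 3192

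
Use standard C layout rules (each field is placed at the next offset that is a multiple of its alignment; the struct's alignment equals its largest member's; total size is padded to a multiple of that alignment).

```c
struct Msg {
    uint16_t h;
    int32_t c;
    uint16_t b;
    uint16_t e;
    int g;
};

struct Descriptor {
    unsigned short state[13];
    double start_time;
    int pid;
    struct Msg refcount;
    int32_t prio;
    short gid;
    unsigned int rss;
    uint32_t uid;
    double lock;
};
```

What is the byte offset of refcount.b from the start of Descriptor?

Msg: 0..2  h  (2B, 2-aligned); 2..4  -- padding (2B); 4..8  c  (4B, 4-aligned); 8..10  b  (2B, 2-aligned); 10..12  e  (2B, 2-aligned); 12..16  g  (4B, 4-aligned); sizeof = 16, alignof = 4
0..26  state  (26B, 2-aligned)
26..32  -- padding (6B)
32..40  start_time  (8B, 8-aligned)
40..44  pid  (4B, 4-aligned)
44..60  refcount  (16B, 4-aligned)
within Msg: b at 8
44 + 8 = 52

52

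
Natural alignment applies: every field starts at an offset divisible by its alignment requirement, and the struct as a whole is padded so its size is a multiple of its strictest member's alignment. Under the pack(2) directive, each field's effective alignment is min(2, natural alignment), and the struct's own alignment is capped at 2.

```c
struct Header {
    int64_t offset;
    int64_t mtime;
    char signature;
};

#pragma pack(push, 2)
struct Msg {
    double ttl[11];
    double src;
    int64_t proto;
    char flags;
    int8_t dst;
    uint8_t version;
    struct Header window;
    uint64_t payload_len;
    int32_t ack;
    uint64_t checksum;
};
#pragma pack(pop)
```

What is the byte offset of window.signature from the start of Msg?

124

Header: offset at 0 (size 8, align 8) → ends 8; mtime at 8 (size 8, align 8) → ends 16; signature at 16 (size 1, align 1) → ends 17; tail pad 7 to reach multiple of 8; total 24 bytes, alignment 8
ttl at 0 (size 88, align 2) → ends 88
src at 88 (size 8, align 2) → ends 96
proto at 96 (size 8, align 2) → ends 104
flags at 104 (size 1, align 1) → ends 105
dst at 105 (size 1, align 1) → ends 106
version at 106 (size 1, align 1) → ends 107
pad 1 to align 2 for window
window at 108 (size 24, align 2) → ends 132
within Header: signature at 16
108 + 16 = 124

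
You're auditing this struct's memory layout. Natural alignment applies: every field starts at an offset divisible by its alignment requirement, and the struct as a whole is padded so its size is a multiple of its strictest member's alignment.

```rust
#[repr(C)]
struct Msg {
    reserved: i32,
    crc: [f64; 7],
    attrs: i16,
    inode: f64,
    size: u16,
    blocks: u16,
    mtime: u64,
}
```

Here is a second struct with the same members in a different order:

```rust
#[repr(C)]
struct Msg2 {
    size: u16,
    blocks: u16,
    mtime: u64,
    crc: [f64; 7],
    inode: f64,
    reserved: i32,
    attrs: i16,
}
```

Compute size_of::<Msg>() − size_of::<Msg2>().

8

reserved at 0 (size 4, align 4) → ends 4
pad 4 to align 8 for crc
crc at 8 (size 56, align 8) → ends 64
attrs at 64 (size 2, align 2) → ends 66
pad 6 to align 8 for inode
inode at 72 (size 8, align 8) → ends 80
size at 80 (size 2, align 2) → ends 82
blocks at 82 (size 2, align 2) → ends 84
pad 4 to align 8 for mtime
mtime at 88 (size 8, align 8) → ends 96
total 96 bytes, alignment 8
— Msg2 —
size at 0 (size 2, align 2) → ends 2
blocks at 2 (size 2, align 2) → ends 4
pad 4 to align 8 for mtime
mtime at 8 (size 8, align 8) → ends 16
crc at 16 (size 56, align 8) → ends 72
inode at 72 (size 8, align 8) → ends 80
reserved at 80 (size 4, align 4) → ends 84
attrs at 84 (size 2, align 2) → ends 86
tail pad 2 to reach multiple of 8
total 88 bytes, alignment 8
96 − 88 = 8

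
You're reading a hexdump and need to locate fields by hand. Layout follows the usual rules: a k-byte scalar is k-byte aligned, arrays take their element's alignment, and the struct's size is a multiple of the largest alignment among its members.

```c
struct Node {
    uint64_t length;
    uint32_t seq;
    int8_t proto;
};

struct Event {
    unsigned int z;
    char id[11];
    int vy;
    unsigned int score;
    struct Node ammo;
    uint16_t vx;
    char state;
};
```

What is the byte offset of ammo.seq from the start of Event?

32

Node: 0..8  length  (8B, 8-aligned); 8..12  seq  (4B, 4-aligned); 12..13  proto  (1B, 1-aligned); 13..16  -- tail padding (3B); sizeof = 16, alignof = 8
0..4  z  (4B, 4-aligned)
4..15  id  (11B, 1-aligned)
15..16  -- padding (1B)
16..20  vy  (4B, 4-aligned)
20..24  score  (4B, 4-aligned)
24..40  ammo  (16B, 8-aligned)
within Node: seq at 8
24 + 8 = 32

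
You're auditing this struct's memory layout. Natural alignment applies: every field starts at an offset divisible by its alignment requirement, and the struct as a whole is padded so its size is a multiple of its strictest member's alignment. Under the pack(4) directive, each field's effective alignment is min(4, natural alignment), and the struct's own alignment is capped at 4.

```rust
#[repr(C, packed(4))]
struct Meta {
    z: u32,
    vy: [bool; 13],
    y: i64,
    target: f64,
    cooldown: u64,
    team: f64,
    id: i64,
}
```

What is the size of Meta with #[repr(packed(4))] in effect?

60

@0: z [4B, align 4] → 4
@4: vy [13B, align 1] → 17
+3 pad (align 4)
@20: y [8B, align 4] → 28
@28: target [8B, align 4] → 36
@36: cooldown [8B, align 4] → 44
@44: team [8B, align 4] → 52
@52: id [8B, align 4] → 60
size 60, align 4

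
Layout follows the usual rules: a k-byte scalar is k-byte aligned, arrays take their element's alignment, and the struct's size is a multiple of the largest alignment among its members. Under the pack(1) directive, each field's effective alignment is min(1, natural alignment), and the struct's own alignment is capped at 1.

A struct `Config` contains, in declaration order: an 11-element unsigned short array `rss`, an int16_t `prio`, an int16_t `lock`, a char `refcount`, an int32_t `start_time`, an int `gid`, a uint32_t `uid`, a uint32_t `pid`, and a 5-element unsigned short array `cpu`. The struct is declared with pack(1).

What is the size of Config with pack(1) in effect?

0..22  rss  (22B, 1-aligned)
22..24  prio  (2B, 1-aligned)
24..26  lock  (2B, 1-aligned)
26..27  refcount  (1B, 1-aligned)
27..31  start_time  (4B, 1-aligned)
31..35  gid  (4B, 1-aligned)
35..39  uid  (4B, 1-aligned)
39..43  pid  (4B, 1-aligned)
43..53  cpu  (10B, 1-aligned)
sizeof = 53, alignof = 1

53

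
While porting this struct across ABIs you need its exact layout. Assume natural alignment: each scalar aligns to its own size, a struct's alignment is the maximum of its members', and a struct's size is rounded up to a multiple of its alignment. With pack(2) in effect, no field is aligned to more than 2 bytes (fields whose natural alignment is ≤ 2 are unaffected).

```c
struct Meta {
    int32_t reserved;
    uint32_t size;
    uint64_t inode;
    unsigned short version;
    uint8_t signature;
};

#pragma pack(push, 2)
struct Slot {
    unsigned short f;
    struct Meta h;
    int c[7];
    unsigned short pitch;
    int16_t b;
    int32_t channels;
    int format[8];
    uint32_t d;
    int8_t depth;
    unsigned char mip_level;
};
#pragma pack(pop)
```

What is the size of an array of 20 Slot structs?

Meta: @0: reserved [4B, align 4] → 4; @4: size [4B, align 4] → 8; @8: inode [8B, align 8] → 16; @16: version [2B, align 2] → 18; @18: signature [1B, align 1] → 19; +5 tail pad (align 8); size 24, align 8
@0: f [2B, align 2] → 2
@2: h [24B, align 2] → 26
@26: c [28B, align 2] → 54
@54: pitch [2B, align 2] → 56
@56: b [2B, align 2] → 58
@58: channels [4B, align 2] → 62
@62: format [32B, align 2] → 94
@94: d [4B, align 2] → 98
@98: depth [1B, align 1] → 99
@99: mip_level [1B, align 1] → 100
size 100, align 2
array of 20: 20 × 100 = 2000

2000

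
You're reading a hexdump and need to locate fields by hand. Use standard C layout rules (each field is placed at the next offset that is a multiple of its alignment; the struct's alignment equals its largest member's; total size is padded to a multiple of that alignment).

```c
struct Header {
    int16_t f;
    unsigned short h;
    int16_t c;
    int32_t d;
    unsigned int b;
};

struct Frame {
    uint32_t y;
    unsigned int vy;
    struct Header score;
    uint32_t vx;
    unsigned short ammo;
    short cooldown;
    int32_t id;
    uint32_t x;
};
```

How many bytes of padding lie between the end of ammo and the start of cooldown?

0

Header: @0: f [2B, align 2] → 2; @2: h [2B, align 2] → 4; @4: c [2B, align 2] → 6; +2 pad (align 4); @8: d [4B, align 4] → 12; @12: b [4B, align 4] → 16; size 16, align 4
@0: y [4B, align 4] → 4
@4: vy [4B, align 4] → 8
@8: score [16B, align 4] → 24
@24: vx [4B, align 4] → 28
@28: ammo [2B, align 2] → 30
@30: cooldown [2B, align 2] → 32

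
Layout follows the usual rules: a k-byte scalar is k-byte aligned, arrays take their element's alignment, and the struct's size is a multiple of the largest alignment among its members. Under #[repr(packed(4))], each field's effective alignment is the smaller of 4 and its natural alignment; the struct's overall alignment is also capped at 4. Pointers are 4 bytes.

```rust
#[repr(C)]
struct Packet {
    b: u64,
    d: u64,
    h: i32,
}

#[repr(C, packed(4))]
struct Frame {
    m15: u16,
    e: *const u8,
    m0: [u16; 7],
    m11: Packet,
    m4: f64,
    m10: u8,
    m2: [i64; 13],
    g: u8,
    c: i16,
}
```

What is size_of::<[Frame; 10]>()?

Packet: @0: b [8B, align 8] → 8; @8: d [8B, align 8] → 16; @16: h [4B, align 4] → 20; +4 tail pad (align 8); size 24, align 8
@0: m15 [2B, align 2] → 2
+2 pad (align 4)
@4: e [4B, align 4] → 8
@8: m0 [14B, align 2] → 22
+2 pad (align 4)
@24: m11 [24B, align 4] → 48
@48: m4 [8B, align 4] → 56
@56: m10 [1B, align 1] → 57
+3 pad (align 4)
@60: m2 [104B, align 4] → 164
@164: g [1B, align 1] → 165
+1 pad (align 2)
@166: c [2B, align 2] → 168
size 168, align 4
array of 10: 10 × 168 = 1680

1680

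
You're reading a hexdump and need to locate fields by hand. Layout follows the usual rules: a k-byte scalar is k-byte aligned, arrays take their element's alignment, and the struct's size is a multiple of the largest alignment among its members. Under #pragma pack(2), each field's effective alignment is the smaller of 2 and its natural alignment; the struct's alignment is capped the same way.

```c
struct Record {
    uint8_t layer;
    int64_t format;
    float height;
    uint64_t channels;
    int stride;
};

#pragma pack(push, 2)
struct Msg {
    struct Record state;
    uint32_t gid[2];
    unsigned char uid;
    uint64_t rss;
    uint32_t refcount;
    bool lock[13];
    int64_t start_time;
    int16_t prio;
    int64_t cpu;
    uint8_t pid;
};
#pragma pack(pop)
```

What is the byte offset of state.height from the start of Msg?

16

Record: @0: layer [1B, align 1] → 1; +7 pad (align 8); @8: format [8B, align 8] → 16; @16: height [4B, align 4] → 20; +4 pad (align 8); @24: channels [8B, align 8] → 32; @32: stride [4B, align 4] → 36; +4 tail pad (align 8); size 40, align 8
@0: state [40B, align 2] → 40
within Record: height at 16
0 + 16 = 16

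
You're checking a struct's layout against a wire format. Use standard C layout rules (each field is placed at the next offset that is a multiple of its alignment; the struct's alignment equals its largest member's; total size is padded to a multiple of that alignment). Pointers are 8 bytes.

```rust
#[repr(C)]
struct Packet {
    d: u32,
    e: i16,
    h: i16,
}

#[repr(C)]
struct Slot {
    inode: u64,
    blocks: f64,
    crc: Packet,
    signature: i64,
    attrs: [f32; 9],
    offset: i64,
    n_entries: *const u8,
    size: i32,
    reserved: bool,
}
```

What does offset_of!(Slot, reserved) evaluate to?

Packet: 0..4  d  (4B, 4-aligned); 4..6  e  (2B, 2-aligned); 6..8  h  (2B, 2-aligned); sizeof = 8, alignof = 4
0..8  inode  (8B, 8-aligned)
8..16  blocks  (8B, 8-aligned)
16..24  crc  (8B, 4-aligned)
24..32  signature  (8B, 8-aligned)
32..68  attrs  (36B, 4-aligned)
68..72  -- padding (4B)
72..80  offset  (8B, 8-aligned)
80..88  n_entries  (8B, 8-aligned)
88..92  size  (4B, 4-aligned)
92..93  reserved  (1B, 1-aligned)

92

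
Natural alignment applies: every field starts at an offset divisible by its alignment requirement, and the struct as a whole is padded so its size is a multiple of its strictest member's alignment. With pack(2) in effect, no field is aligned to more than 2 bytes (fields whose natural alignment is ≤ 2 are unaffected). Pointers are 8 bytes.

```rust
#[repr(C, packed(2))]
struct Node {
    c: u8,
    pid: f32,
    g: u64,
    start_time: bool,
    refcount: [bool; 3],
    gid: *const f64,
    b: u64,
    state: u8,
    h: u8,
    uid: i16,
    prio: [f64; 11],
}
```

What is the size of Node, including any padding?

126 bytes

@0: c [1B, align 1] → 1
+1 pad (align 2)
@2: pid [4B, align 2] → 6
@6: g [8B, align 2] → 14
@14: start_time [1B, align 1] → 15
@15: refcount [3B, align 1] → 18
@18: gid [8B, align 2] → 26
@26: b [8B, align 2] → 34
@34: state [1B, align 1] → 35
@35: h [1B, align 1] → 36
@36: uid [2B, align 2] → 38
@38: prio [88B, align 2] → 126
size 126, align 2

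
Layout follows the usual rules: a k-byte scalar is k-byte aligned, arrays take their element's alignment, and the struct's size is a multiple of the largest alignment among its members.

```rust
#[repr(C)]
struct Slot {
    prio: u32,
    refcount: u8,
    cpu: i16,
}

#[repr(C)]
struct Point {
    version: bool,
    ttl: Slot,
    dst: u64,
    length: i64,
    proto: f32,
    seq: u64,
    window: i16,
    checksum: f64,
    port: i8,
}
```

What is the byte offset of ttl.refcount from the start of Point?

8

Slot: @0: prio [4B, align 4] → 4; @4: refcount [1B, align 1] → 5; +1 pad (align 2); @6: cpu [2B, align 2] → 8; size 8, align 4
@0: version [1B, align 1] → 1
+3 pad (align 4)
@4: ttl [8B, align 4] → 12
within Slot: refcount at 4
4 + 4 = 8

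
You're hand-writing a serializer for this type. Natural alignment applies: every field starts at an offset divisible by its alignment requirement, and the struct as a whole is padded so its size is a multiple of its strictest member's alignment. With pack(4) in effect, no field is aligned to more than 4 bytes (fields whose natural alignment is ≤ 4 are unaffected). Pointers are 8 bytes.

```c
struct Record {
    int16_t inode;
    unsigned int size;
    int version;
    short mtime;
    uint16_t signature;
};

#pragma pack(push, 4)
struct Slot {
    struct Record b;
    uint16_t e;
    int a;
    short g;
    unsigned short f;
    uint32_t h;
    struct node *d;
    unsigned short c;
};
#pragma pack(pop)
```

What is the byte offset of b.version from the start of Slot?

8

Record: @0: inode [2B, align 2] → 2; +2 pad (align 4); @4: size [4B, align 4] → 8; @8: version [4B, align 4] → 12; @12: mtime [2B, align 2] → 14; @14: signature [2B, align 2] → 16; size 16, align 4
@0: b [16B, align 4] → 16
within Record: version at 8
0 + 8 = 8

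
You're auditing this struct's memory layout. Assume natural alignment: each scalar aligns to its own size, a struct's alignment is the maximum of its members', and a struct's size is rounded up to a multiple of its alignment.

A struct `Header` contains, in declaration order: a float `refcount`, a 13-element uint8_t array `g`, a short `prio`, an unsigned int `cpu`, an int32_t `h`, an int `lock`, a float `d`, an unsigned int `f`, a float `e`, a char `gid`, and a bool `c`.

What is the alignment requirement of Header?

member alignments: refcount=4, g=1, prio=2, cpu=4, h=4, lock=4, d=4, f=4, e=4, gid=1, c=1
max = 4

4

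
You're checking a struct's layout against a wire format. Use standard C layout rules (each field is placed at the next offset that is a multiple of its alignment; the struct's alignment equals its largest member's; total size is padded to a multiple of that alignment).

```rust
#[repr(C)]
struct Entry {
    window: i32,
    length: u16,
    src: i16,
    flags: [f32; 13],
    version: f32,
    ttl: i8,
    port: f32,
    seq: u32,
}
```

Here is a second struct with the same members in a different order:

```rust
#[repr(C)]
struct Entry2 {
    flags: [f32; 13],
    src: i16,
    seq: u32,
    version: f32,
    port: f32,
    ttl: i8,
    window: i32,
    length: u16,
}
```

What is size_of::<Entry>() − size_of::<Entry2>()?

0..4  window  (4B, 4-aligned)
4..6  length  (2B, 2-aligned)
6..8  src  (2B, 2-aligned)
8..60  flags  (52B, 4-aligned)
60..64  version  (4B, 4-aligned)
64..65  ttl  (1B, 1-aligned)
65..68  -- padding (3B)
68..72  port  (4B, 4-aligned)
72..76  seq  (4B, 4-aligned)
sizeof = 76, alignof = 4
— Entry2 —
0..52  flags  (52B, 4-aligned)
52..54  src  (2B, 2-aligned)
54..56  -- padding (2B)
56..60  seq  (4B, 4-aligned)
60..64  version  (4B, 4-aligned)
64..68  port  (4B, 4-aligned)
68..69  ttl  (1B, 1-aligned)
69..72  -- padding (3B)
72..76  window  (4B, 4-aligned)
76..78  length  (2B, 2-aligned)
78..80  -- tail padding (2B)
sizeof = 80, alignof = 4
76 − 80 = -4

-4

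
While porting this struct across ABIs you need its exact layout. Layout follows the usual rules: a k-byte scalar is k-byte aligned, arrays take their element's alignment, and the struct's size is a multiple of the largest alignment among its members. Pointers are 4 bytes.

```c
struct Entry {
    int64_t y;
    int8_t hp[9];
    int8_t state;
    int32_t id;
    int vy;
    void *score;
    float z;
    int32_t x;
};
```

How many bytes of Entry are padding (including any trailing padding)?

0..8  y  (8B, 8-aligned)
8..17  hp  (9B, 1-aligned)
17..18  state  (1B, 1-aligned)
18..20  -- padding (2B)
20..24  id  (4B, 4-aligned)
24..28  vy  (4B, 4-aligned)
28..32  score  (4B, 4-aligned)
32..36  z  (4B, 4-aligned)
36..40  x  (4B, 4-aligned)
sizeof = 40, alignof = 8
data bytes 38, size 40 → padding 2

2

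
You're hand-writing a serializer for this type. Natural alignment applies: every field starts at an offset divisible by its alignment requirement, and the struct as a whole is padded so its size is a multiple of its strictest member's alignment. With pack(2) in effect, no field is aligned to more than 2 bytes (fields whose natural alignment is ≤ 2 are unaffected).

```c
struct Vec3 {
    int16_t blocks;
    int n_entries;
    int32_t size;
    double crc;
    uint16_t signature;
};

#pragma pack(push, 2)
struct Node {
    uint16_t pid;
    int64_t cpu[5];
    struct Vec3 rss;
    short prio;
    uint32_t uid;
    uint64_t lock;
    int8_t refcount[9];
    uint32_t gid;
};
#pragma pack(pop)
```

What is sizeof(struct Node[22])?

2244

Vec3: blocks at 0 (size 2, align 2) → ends 2; pad 2 to align 4 for n_entries; n_entries at 4 (size 4, align 4) → ends 8; size at 8 (size 4, align 4) → ends 12; pad 4 to align 8 for crc; crc at 16 (size 8, align 8) → ends 24; signature at 24 (size 2, align 2) → ends 26; tail pad 6 to reach multiple of 8; total 32 bytes, alignment 8
pid at 0 (size 2, align 2) → ends 2
cpu at 2 (size 40, align 2) → ends 42
rss at 42 (size 32, align 2) → ends 74
prio at 74 (size 2, align 2) → ends 76
uid at 76 (size 4, align 2) → ends 80
lock at 80 (size 8, align 2) → ends 88
refcount at 88 (size 9, align 1) → ends 97
pad 1 to align 2 for gid
gid at 98 (size 4, align 2) → ends 102
total 102 bytes, alignment 2
array of 22: 22 × 102 = 2244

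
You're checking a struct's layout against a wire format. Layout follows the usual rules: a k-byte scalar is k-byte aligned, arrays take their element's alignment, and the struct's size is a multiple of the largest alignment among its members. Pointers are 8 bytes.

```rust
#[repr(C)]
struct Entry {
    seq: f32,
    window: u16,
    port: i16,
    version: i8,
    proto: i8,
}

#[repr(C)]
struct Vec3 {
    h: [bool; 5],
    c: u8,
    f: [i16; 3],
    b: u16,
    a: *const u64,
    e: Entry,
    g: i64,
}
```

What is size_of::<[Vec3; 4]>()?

Entry: @0: seq [4B, align 4] → 4; @4: window [2B, align 2] → 6; @6: port [2B, align 2] → 8; @8: version [1B, align 1] → 9; @9: proto [1B, align 1] → 10; +2 tail pad (align 4); size 12, align 4
@0: h [5B, align 1] → 5
@5: c [1B, align 1] → 6
@6: f [6B, align 2] → 12
@12: b [2B, align 2] → 14
+2 pad (align 8)
@16: a [8B, align 8] → 24
@24: e [12B, align 4] → 36
+4 pad (align 8)
@40: g [8B, align 8] → 48
size 48, align 8
array of 4: 4 × 48 = 192

192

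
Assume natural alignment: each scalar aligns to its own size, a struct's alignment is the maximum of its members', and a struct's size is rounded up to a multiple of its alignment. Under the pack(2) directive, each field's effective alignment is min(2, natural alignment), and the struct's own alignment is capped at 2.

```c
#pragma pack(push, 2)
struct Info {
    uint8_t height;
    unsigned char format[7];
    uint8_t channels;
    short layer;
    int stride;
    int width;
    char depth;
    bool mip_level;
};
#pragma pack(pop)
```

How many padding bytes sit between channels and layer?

1

height at 0 (size 1, align 1) → ends 1
format at 1 (size 7, align 1) → ends 8
channels at 8 (size 1, align 1) → ends 9
pad 1 to align 2 for layer
layer at 10 (size 2, align 2) → ends 12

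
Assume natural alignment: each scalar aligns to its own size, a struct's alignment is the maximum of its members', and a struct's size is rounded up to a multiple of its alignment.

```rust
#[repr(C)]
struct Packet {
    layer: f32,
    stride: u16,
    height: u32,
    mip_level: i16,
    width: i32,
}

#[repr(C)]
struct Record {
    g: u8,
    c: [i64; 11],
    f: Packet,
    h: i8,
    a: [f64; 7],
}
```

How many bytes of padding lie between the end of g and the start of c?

Packet: layer at 0 (size 4, align 4) → ends 4; stride at 4 (size 2, align 2) → ends 6; pad 2 to align 4 for height; height at 8 (size 4, align 4) → ends 12; mip_level at 12 (size 2, align 2) → ends 14; pad 2 to align 4 for width; width at 16 (size 4, align 4) → ends 20; total 20 bytes, alignment 4
g at 0 (size 1, align 1) → ends 1
pad 7 to align 8 for c
c at 8 (size 88, align 8) → ends 96

7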